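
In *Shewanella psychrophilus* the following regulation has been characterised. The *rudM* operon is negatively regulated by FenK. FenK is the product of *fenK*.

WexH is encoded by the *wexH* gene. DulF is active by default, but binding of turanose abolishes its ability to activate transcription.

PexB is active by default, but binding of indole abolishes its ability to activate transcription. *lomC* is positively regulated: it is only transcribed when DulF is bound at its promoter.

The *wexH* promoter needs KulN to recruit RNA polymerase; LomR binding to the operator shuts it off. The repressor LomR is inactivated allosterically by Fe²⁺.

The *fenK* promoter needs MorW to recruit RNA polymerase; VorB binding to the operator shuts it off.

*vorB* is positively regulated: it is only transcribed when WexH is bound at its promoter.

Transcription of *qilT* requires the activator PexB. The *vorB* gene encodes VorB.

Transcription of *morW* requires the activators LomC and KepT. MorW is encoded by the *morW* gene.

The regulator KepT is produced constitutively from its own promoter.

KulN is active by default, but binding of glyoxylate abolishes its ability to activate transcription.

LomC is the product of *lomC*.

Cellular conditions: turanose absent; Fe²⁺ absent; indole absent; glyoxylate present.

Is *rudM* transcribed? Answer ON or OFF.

OFF

Turanose is absent, so DulF is active.
No repressor is bound and DulF is active, so *lomC* is transcribed.
So LomC is produced and active.
KepT is produced constitutively and is active.
No repressor is bound and LomC and KepT are active, so *morW* is transcribed.
So MorW is produced and active.
Fe²⁺ is absent, so LomR is active.
Glyoxylate is present, so KulN is inactive.
With repressor LomR bound, *wexH* is not transcribed.
So WexH is not produced.
Required activator WexH is absent, so *vorB* is not transcribed.
So VorB is not produced.
No repressor is bound and MorW is active, so *fenK* is transcribed.
So FenK is produced and active.
With repressor FenK bound, *rudM* is not transcribed.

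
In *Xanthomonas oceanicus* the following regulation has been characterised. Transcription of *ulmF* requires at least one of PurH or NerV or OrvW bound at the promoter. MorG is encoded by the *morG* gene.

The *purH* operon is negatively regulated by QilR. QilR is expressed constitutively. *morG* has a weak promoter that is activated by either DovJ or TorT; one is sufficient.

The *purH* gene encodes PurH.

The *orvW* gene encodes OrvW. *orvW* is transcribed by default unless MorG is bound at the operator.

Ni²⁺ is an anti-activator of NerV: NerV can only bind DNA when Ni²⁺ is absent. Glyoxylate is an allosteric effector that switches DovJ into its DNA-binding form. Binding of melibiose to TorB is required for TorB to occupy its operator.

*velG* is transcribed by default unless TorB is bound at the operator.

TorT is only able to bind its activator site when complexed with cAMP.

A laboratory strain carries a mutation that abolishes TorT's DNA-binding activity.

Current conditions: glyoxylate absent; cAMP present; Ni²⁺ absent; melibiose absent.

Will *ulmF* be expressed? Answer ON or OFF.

ON

QilR is produced constitutively and is active.
With repressor QilR bound, *purH* is not transcribed.
So PurH is not produced.
Ni²⁺ is absent, so NerV is active.
Glyoxylate is absent, so DovJ is inactive.
TorT is non-functional in this strain, so it has no effect.
No activator is available at the *morG* promoter, so *morG* is not transcribed.
So MorG is not produced.
With no repressor bound, *orvW* is transcribed.
So OrvW is produced and active.
Activator NerV is present, so *ulmF* is transcribed.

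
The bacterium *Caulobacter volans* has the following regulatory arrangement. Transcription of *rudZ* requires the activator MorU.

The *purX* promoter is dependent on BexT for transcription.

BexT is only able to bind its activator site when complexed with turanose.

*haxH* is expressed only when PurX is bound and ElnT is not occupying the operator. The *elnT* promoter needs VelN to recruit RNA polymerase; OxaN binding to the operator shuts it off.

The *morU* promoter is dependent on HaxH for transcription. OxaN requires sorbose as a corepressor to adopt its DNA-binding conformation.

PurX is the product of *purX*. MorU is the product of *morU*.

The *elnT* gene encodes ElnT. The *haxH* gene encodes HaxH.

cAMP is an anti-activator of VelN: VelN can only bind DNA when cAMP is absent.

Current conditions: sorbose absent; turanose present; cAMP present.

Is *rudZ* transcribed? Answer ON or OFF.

ON

Turanose is present, so BexT is active.
No repressor is bound and BexT is active, so *purX* is transcribed.
So PurX is produced and active.
cAMP is present, so VelN is inactive.
Sorbose is absent, so OxaN is inactive.
Required activator VelN is absent, so *elnT* is not transcribed.
So ElnT is not produced.
No repressor is bound and PurX is active, so *haxH* is transcribed.
So HaxH is produced and active.
No repressor is bound and HaxH is active, so *morU* is transcribed.
So MorU is produced and active.
No repressor is bound and MorU is active, so *rudZ* is transcribed.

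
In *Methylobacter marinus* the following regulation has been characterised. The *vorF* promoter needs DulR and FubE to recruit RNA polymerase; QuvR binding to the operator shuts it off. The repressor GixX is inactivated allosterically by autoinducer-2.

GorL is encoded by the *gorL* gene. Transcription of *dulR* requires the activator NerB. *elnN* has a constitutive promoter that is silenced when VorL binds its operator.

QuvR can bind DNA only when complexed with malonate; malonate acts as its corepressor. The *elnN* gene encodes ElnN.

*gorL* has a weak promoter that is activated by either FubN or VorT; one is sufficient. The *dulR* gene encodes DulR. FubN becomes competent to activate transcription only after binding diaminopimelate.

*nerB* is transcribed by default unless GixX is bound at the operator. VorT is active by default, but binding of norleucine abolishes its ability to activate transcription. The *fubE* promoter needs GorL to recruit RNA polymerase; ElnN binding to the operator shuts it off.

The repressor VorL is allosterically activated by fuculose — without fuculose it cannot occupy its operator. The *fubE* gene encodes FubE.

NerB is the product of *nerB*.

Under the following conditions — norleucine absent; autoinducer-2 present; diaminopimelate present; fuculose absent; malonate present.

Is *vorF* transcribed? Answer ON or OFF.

Malonate is present, so QuvR is active.
Autoinducer-2 is present, so GixX is inactive.
With no repressor bound, *nerB* is transcribed.
So NerB is produced and active.
No repressor is bound and NerB is active, so *dulR* is transcribed.
So DulR is produced and active.
Fuculose is absent, so VorL is inactive.
With no repressor bound, *elnN* is transcribed.
So ElnN is produced and active.
Diaminopimelate is present, so FubN is active.
Norleucine is absent, so VorT is active.
Activator FubN is present, so *gorL* is transcribed.
So GorL is produced and active.
With repressor ElnN bound, *fubE* is not transcribed.
So FubE is not produced.
With repressor QuvR bound, *vorF* is not transcribed.

OFF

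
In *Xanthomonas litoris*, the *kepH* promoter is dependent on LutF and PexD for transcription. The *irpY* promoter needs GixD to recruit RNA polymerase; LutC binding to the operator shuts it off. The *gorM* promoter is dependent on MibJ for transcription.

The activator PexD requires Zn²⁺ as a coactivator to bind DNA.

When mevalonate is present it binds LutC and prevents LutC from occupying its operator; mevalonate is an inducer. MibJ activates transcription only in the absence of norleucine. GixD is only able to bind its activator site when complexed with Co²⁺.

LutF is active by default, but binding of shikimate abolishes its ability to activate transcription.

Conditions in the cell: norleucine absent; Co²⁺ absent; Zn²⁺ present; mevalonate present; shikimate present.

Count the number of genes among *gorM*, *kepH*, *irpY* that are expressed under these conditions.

Norleucine is absent, so MibJ is active.
No repressor is bound and MibJ is active, so *gorM* is transcribed.
→ *gorM* is ON.
Shikimate is present, so LutF is inactive.
Zn²⁺ is present, so PexD is active.
Required activator LutF is absent, so *kepH* is not transcribed.
→ *kepH* is OFF.
Mevalonate is present, so LutC is inactive.
Co²⁺ is absent, so GixD is inactive.
Required activator GixD is absent, so *irpY* is not transcribed.
→ *irpY* is OFF.
1 of the 3 genes is transcribed.

1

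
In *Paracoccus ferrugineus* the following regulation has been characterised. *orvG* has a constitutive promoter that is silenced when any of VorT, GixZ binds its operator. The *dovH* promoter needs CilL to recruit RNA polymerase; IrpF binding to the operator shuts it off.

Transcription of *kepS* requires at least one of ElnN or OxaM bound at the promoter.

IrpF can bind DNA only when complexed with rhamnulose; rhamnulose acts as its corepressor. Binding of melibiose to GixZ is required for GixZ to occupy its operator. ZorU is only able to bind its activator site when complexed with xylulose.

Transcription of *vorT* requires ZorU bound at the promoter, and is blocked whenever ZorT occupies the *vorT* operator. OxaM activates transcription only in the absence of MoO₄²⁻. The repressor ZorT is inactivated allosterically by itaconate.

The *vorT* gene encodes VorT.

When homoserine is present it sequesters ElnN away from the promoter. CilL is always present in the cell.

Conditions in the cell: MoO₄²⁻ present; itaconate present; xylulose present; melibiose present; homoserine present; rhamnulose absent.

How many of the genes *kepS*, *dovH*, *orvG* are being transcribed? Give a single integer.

Homoserine is present, so ElnN is inactive.
MoO₄²⁻ is present, so OxaM is inactive.
No activator is available at the *kepS* promoter, so *kepS* is not transcribed.
→ *kepS* is OFF.
CilL is produced constitutively and is active.
Rhamnulose is absent, so IrpF is inactive.
No repressor is bound and CilL is active, so *dovH* is transcribed.
→ *dovH* is ON.
Itaconate is present, so ZorT is inactive.
Xylulose is present, so ZorU is active.
No repressor is bound and ZorU is active, so *vorT* is transcribed.
So VorT is produced and active.
Melibiose is present, so GixZ is active.
With repressor VorT bound, *orvG* is not transcribed.
→ *orvG* is OFF.
1 of the 3 genes is transcribed.

1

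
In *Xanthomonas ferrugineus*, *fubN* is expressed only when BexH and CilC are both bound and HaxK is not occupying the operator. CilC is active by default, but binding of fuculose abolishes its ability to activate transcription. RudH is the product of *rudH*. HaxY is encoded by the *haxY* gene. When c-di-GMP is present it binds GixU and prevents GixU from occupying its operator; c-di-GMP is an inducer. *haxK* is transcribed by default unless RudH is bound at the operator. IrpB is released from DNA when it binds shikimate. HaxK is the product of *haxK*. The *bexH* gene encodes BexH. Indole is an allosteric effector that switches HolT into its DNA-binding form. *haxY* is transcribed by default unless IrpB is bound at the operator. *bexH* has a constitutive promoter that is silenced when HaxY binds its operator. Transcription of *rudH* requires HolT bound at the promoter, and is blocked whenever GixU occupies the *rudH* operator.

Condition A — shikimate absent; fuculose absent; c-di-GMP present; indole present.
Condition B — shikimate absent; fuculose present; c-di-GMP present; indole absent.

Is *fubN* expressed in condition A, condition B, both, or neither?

Condition A:
Shikimate is absent, so IrpB is active.
With repressor IrpB bound, *haxY* is not transcribed.
So HaxY is not produced.
With no repressor bound, *bexH* is transcribed.
So BexH is produced and active.
Fuculose is absent, so CilC is active.
c-di-GMP is present, so GixU is inactive.
Indole is present, so HolT is active.
No repressor is bound and HolT is active, so *rudH* is transcribed.
So RudH is produced and active.
With repressor RudH bound, *haxK* is not transcribed.
So HaxK is not produced.
No repressor is bound and BexH and CilC are active, so *fubN* is transcribed.
→ *fubN* is ON in A.
Condition B:
Shikimate is absent, so IrpB is active.
With repressor IrpB bound, *haxY* is not transcribed.
So HaxY is not produced.
With no repressor bound, *bexH* is transcribed.
So BexH is produced and active.
Fuculose is present, so CilC is inactive.
c-di-GMP is present, so GixU is inactive.
Indole is absent, so HolT is inactive.
Required activator HolT is absent, so *rudH* is not transcribed.
So RudH is not produced.
With no repressor bound, *haxK* is transcribed.
So HaxK is produced and active.
With repressor HaxK bound, *fubN* is not transcribed.
→ *fubN* is OFF in B.

A only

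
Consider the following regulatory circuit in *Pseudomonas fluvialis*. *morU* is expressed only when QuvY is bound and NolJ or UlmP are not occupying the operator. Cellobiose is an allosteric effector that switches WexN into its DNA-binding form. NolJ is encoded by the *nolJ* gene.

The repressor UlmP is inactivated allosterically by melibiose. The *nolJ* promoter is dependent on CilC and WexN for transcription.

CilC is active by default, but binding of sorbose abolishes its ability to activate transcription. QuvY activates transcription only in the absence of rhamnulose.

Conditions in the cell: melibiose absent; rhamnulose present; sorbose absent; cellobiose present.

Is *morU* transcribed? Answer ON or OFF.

OFF

Sorbose is absent, so CilC is active.
Cellobiose is present, so WexN is active.
No repressor is bound and CilC and WexN are active, so *nolJ* is transcribed.
So NolJ is produced and active.
Rhamnulose is present, so QuvY is inactive.
Melibiose is absent, so UlmP is active.
With repressor NolJ bound, *morU* is not transcribed.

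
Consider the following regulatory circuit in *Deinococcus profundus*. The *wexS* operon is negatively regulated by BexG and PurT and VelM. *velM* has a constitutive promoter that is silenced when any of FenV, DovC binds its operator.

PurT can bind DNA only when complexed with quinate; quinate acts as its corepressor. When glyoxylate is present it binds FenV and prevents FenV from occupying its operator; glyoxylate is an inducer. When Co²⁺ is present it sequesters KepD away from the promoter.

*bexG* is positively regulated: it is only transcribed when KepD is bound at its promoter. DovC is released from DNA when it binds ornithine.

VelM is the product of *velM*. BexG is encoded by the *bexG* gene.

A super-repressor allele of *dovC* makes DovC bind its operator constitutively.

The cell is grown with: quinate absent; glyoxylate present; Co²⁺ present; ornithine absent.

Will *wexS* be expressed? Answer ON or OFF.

ON

Co²⁺ is present, so KepD is inactive.
Required activator KepD is absent, so *bexG* is not transcribed.
So BexG is not produced.
Quinate is absent, so PurT is inactive.
Glyoxylate is present, so FenV is inactive.
DovC is constitutively active in this strain.
With repressor DovC bound, *velM* is not transcribed.
So VelM is not produced.
With no repressor bound, *wexS* is transcribed.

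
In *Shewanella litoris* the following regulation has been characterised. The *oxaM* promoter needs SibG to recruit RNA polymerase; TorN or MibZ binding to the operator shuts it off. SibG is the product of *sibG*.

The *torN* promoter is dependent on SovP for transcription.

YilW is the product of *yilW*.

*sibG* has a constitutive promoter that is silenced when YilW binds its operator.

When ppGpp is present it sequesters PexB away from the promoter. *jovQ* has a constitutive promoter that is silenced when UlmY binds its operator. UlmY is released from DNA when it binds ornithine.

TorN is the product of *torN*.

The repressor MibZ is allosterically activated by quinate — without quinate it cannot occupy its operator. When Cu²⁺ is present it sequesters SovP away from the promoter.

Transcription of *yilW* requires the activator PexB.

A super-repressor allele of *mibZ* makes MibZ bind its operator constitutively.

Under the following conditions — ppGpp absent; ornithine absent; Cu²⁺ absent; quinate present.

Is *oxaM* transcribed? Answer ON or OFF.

Cu²⁺ is absent, so SovP is active.
No repressor is bound and SovP is active, so *torN* is transcribed.
So TorN is produced and active.
ppGpp is absent, so PexB is active.
No repressor is bound and PexB is active, so *yilW* is transcribed.
So YilW is produced and active.
With repressor YilW bound, *sibG* is not transcribed.
So SibG is not produced.
MibZ is constitutively active in this strain.
With repressor TorN bound, *oxaM* is not transcribed.

OFF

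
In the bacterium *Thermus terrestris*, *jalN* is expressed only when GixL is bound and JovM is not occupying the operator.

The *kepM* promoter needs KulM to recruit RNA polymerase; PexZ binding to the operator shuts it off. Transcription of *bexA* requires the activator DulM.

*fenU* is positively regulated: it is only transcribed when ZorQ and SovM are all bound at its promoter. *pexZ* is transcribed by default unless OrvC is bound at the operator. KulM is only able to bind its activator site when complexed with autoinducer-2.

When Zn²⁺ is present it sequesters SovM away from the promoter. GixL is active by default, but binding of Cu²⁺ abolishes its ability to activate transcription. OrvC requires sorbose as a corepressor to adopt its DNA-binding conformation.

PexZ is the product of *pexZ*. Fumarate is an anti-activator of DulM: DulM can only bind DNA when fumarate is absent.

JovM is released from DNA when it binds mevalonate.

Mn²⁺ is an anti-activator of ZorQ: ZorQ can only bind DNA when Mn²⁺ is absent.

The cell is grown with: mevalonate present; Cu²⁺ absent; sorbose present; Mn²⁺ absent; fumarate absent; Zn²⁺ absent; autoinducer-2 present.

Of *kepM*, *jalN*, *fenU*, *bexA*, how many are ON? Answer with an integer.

4

Autoinducer-2 is present, so KulM is active.
Sorbose is present, so OrvC is active.
With repressor OrvC bound, *pexZ* is not transcribed.
So PexZ is not produced.
No repressor is bound and KulM is active, so *kepM* is transcribed.
→ *kepM* is ON.
Mevalonate is present, so JovM is inactive.
Cu²⁺ is absent, so GixL is active.
No repressor is bound and GixL is active, so *jalN* is transcribed.
→ *jalN* is ON.
Mn²⁺ is absent, so ZorQ is active.
Zn²⁺ is absent, so SovM is active.
No repressor is bound and ZorQ and SovM are active, so *fenU* is transcribed.
→ *fenU* is ON.
Fumarate is absent, so DulM is active.
No repressor is bound and DulM is active, so *bexA* is transcribed.
→ *bexA* is ON.
4 of the 4 genes are transcribed.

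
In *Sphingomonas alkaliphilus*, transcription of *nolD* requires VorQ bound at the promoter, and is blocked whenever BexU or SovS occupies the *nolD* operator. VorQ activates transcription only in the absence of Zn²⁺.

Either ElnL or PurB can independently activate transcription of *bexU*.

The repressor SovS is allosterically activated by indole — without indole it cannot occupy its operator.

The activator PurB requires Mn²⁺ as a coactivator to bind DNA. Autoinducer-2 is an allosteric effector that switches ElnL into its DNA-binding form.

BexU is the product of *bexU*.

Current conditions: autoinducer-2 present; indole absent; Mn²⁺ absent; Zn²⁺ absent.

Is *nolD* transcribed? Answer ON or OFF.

OFF

Autoinducer-2 is present, so ElnL is active.
Mn²⁺ is absent, so PurB is inactive.
Activator ElnL is present, so *bexU* is transcribed.
So BexU is produced and active.
Indole is absent, so SovS is inactive.
Zn²⁺ is absent, so VorQ is active.
With repressor BexU bound, *nolD* is not transcribed.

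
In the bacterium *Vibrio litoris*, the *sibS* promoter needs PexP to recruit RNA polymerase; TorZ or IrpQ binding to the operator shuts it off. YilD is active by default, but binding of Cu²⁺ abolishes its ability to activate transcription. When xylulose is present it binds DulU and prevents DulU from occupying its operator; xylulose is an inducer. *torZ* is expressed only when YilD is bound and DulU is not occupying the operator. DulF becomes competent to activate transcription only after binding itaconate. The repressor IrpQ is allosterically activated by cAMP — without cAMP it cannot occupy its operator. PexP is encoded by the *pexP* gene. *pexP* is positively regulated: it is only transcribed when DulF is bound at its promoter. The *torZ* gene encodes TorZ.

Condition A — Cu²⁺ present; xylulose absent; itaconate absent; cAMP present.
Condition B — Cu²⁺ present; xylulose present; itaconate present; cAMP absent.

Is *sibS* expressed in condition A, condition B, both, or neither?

B only

Condition A:
Cu²⁺ is present, so YilD is inactive.
Xylulose is absent, so DulU is active.
With repressor DulU bound, *torZ* is not transcribed.
So TorZ is not produced.
Itaconate is absent, so DulF is inactive.
Required activator DulF is absent, so *pexP* is not transcribed.
So PexP is not produced.
cAMP is present, so IrpQ is active.
With repressor IrpQ bound, *sibS* is not transcribed.
→ *sibS* is OFF in A.
Condition B:
Cu²⁺ is present, so YilD is inactive.
Xylulose is present, so DulU is inactive.
Required activator YilD is absent, so *torZ* is not transcribed.
So TorZ is not produced.
Itaconate is present, so DulF is active.
No repressor is bound and DulF is active, so *pexP* is transcribed.
So PexP is produced and active.
cAMP is absent, so IrpQ is inactive.
No repressor is bound and PexP is active, so *sibS* is transcribed.
→ *sibS* is ON in B.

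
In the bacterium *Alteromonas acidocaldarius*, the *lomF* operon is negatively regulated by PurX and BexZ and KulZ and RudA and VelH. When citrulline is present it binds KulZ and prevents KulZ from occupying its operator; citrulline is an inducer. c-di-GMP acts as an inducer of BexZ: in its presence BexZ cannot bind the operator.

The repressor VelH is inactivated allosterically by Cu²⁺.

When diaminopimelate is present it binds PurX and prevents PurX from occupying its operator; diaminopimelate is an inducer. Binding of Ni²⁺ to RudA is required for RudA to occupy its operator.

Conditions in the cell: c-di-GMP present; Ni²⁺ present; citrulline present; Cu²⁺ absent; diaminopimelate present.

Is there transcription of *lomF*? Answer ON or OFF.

OFF

Diaminopimelate is present, so PurX is inactive.
c-di-GMP is present, so BexZ is inactive.
Citrulline is present, so KulZ is inactive.
Ni²⁺ is present, so RudA is active.
Cu²⁺ is absent, so VelH is active.
With repressor RudA bound, *lomF* is not transcribed.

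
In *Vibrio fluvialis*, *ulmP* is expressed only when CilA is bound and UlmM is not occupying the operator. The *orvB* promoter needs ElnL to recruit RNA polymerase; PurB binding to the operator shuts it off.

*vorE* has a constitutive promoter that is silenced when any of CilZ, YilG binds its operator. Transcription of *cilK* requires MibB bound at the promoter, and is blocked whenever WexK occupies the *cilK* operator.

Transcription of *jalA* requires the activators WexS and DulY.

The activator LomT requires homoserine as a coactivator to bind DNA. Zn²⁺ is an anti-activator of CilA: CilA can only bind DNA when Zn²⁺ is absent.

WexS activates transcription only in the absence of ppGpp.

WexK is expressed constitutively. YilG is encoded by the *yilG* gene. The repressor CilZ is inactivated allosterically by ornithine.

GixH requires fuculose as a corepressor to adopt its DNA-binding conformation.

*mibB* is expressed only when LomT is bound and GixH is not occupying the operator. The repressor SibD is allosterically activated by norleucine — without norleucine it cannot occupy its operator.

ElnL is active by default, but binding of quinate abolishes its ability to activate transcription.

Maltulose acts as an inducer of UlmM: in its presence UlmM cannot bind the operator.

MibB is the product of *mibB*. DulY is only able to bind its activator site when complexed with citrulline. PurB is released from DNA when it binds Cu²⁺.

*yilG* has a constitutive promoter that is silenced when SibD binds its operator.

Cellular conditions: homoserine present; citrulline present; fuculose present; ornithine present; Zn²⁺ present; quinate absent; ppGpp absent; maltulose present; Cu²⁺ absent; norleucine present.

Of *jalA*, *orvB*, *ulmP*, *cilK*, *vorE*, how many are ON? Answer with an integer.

ppGpp is absent, so WexS is active.
Citrulline is present, so DulY is active.
No repressor is bound and WexS and DulY are active, so *jalA* is transcribed.
→ *jalA* is ON.
Cu²⁺ is absent, so PurB is active.
Quinate is absent, so ElnL is active.
With repressor PurB bound, *orvB* is not transcribed.
→ *orvB* is OFF.
Maltulose is present, so UlmM is inactive.
Zn²⁺ is present, so CilA is inactive.
Required activator CilA is absent, so *ulmP* is not transcribed.
→ *ulmP* is OFF.
Homoserine is present, so LomT is active.
Fuculose is present, so GixH is active.
With repressor GixH bound, *mibB* is not transcribed.
So MibB is not produced.
WexK is produced constitutively and is active.
With repressor WexK bound, *cilK* is not transcribed.
→ *cilK* is OFF.
Ornithine is present, so CilZ is inactive.
Norleucine is present, so SibD is active.
With repressor SibD bound, *yilG* is not transcribed.
So YilG is not produced.
With no repressor bound, *vorE* is transcribed.
→ *vorE* is ON.
2 of the 5 genes are transcribed.

2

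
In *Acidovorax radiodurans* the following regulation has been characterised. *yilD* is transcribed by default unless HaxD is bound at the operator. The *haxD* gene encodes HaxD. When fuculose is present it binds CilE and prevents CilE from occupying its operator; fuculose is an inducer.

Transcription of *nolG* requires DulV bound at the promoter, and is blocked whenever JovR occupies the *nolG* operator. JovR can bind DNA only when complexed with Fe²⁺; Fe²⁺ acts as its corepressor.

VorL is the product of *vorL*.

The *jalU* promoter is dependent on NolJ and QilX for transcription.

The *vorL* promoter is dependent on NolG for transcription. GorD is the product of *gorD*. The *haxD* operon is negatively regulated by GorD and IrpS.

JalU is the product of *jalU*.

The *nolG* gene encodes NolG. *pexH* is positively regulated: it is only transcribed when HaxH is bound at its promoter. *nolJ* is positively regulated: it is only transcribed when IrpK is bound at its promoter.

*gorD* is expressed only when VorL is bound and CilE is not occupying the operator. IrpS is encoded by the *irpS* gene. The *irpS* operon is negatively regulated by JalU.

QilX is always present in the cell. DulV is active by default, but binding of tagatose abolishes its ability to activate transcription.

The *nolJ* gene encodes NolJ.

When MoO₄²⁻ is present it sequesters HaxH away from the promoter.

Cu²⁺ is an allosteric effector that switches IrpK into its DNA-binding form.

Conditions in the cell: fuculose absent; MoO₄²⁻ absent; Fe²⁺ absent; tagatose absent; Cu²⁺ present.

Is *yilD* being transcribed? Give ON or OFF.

Tagatose is absent, so DulV is active.
Fe²⁺ is absent, so JovR is inactive.
No repressor is bound and DulV is active, so *nolG* is transcribed.
So NolG is produced and active.
No repressor is bound and NolG is active, so *vorL* is transcribed.
So VorL is produced and active.
Fuculose is absent, so CilE is active.
With repressor CilE bound, *gorD* is not transcribed.
So GorD is not produced.
Cu²⁺ is present, so IrpK is active.
No repressor is bound and IrpK is active, so *nolJ* is transcribed.
So NolJ is produced and active.
QilX is produced constitutively and is active.
No repressor is bound and NolJ and QilX are active, so *jalU* is transcribed.
So JalU is produced and active.
With repressor JalU bound, *irpS* is not transcribed.
So IrpS is not produced.
With no repressor bound, *haxD* is transcribed.
So HaxD is produced and active.
With repressor HaxD bound, *yilD* is not transcribed.

OFF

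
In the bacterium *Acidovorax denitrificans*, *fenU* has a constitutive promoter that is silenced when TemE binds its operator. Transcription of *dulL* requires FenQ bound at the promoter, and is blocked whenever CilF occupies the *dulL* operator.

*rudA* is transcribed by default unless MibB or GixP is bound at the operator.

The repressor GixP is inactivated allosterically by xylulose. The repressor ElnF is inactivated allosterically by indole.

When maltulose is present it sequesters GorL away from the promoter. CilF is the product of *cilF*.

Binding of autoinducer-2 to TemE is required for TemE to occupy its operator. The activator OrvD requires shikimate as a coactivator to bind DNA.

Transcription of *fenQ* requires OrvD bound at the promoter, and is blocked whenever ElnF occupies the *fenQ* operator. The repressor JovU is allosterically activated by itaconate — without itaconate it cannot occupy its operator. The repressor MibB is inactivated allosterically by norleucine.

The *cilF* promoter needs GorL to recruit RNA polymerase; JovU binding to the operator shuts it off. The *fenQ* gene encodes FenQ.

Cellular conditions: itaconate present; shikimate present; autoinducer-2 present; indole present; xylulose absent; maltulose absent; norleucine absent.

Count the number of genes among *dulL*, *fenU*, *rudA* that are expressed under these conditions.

1

Indole is present, so ElnF is inactive.
Shikimate is present, so OrvD is active.
No repressor is bound and OrvD is active, so *fenQ* is transcribed.
So FenQ is produced and active.
Itaconate is present, so JovU is active.
Maltulose is absent, so GorL is active.
With repressor JovU bound, *cilF* is not transcribed.
So CilF is not produced.
No repressor is bound and FenQ is active, so *dulL* is transcribed.
→ *dulL* is ON.
Autoinducer-2 is present, so TemE is active.
With repressor TemE bound, *fenU* is not transcribed.
→ *fenU* is OFF.
Norleucine is absent, so MibB is active.
Xylulose is absent, so GixP is active.
With repressor MibB bound, *rudA* is not transcribed.
→ *rudA* is OFF.
1 of the 3 genes is transcribed.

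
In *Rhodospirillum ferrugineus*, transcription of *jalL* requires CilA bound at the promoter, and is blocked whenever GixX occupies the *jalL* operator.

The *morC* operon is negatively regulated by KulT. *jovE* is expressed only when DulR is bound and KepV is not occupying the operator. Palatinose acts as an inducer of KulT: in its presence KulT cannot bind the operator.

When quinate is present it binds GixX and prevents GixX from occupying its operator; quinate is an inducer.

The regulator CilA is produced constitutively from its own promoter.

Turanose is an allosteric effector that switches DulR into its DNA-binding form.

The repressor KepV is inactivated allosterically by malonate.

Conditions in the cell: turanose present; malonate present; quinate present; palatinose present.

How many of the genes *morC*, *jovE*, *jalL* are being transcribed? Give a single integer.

Palatinose is present, so KulT is inactive.
With no repressor bound, *morC* is transcribed.
→ *morC* is ON.
Turanose is present, so DulR is active.
Malonate is present, so KepV is inactive.
No repressor is bound and DulR is active, so *jovE* is transcribed.
→ *jovE* is ON.
CilA is produced constitutively and is active.
Quinate is present, so GixX is inactive.
No repressor is bound and CilA is active, so *jalL* is transcribed.
→ *jalL* is ON.
3 of the 3 genes are transcribed.

3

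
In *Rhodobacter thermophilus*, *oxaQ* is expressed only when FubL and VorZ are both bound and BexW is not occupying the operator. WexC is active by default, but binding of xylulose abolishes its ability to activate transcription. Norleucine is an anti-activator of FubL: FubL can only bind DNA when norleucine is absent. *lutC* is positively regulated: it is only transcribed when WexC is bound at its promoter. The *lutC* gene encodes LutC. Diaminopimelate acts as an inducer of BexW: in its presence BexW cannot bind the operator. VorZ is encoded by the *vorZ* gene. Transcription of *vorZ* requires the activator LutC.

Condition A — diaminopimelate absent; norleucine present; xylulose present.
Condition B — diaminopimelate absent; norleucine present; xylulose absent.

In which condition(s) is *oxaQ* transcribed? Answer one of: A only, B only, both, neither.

Condition A:
Diaminopimelate is absent, so BexW is active.
Norleucine is present, so FubL is inactive.
Xylulose is present, so WexC is inactive.
Required activator WexC is absent, so *lutC* is not transcribed.
So LutC is not produced.
Required activator LutC is absent, so *vorZ* is not transcribed.
So VorZ is not produced.
With repressor BexW bound, *oxaQ* is not transcribed.
→ *oxaQ* is OFF in A.
Condition B:
Diaminopimelate is absent, so BexW is active.
Norleucine is present, so FubL is inactive.
Xylulose is absent, so WexC is active.
No repressor is bound and WexC is active, so *lutC* is transcribed.
So LutC is produced and active.
No repressor is bound and LutC is active, so *vorZ* is transcribed.
So VorZ is produced and active.
With repressor BexW bound, *oxaQ* is not transcribed.
→ *oxaQ* is OFF in B.

neither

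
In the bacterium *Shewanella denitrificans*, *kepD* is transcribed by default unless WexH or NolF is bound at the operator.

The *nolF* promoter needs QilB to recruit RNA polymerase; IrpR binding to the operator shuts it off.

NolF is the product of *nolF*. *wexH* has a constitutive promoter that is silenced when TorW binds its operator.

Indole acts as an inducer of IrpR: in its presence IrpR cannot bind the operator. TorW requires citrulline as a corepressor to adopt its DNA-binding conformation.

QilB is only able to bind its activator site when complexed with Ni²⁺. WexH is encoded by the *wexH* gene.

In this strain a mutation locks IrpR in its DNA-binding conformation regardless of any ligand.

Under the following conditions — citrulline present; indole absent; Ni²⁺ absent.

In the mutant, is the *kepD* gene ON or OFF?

ON

Citrulline is present, so TorW is active.
With repressor TorW bound, *wexH* is not transcribed.
So WexH is not produced.
Ni²⁺ is absent, so QilB is inactive.
IrpR is constitutively active in this strain.
With repressor IrpR bound, *nolF* is not transcribed.
So NolF is not produced.
With no repressor bound, *kepD* is transcribed.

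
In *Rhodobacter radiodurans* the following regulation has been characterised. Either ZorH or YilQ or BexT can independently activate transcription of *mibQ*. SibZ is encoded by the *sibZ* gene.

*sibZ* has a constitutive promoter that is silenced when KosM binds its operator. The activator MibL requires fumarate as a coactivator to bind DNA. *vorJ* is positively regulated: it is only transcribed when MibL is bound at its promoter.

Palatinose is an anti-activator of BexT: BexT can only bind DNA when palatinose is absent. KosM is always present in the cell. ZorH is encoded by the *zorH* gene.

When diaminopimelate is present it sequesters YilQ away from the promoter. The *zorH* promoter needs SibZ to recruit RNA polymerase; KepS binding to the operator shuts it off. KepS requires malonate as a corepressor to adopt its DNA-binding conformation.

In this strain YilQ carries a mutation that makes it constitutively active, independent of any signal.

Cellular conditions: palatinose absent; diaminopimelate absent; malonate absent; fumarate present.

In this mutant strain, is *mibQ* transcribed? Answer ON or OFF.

Malonate is absent, so KepS is inactive.
KosM is produced constitutively and is active.
With repressor KosM bound, *sibZ* is not transcribed.
So SibZ is not produced.
Required activator SibZ is absent, so *zorH* is not transcribed.
So ZorH is not produced.
YilQ is constitutively active in this strain.
Palatinose is absent, so BexT is active.
Activator YilQ is present, so *mibQ* is transcribed.

ON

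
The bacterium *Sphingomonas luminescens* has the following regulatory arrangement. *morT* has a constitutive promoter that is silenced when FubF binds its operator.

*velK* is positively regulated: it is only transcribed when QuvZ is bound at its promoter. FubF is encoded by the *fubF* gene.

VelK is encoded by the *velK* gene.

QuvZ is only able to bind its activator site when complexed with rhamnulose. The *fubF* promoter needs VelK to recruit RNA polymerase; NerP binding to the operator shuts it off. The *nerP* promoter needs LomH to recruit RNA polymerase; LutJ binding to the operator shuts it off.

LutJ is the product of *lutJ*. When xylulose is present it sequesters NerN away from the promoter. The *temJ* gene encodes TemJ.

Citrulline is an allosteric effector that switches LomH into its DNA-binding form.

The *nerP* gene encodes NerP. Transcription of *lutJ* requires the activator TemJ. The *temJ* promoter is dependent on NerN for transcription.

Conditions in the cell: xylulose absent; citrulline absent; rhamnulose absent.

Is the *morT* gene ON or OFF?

Xylulose is absent, so NerN is active.
No repressor is bound and NerN is active, so *temJ* is transcribed.
So TemJ is produced and active.
No repressor is bound and TemJ is active, so *lutJ* is transcribed.
So LutJ is produced and active.
Citrulline is absent, so LomH is inactive.
With repressor LutJ bound, *nerP* is not transcribed.
So NerP is not produced.
Rhamnulose is absent, so QuvZ is inactive.
Required activator QuvZ is absent, so *velK* is not transcribed.
So VelK is not produced.
Required activator VelK is absent, so *fubF* is not transcribed.
So FubF is not produced.
With no repressor bound, *morT* is transcribed.

ON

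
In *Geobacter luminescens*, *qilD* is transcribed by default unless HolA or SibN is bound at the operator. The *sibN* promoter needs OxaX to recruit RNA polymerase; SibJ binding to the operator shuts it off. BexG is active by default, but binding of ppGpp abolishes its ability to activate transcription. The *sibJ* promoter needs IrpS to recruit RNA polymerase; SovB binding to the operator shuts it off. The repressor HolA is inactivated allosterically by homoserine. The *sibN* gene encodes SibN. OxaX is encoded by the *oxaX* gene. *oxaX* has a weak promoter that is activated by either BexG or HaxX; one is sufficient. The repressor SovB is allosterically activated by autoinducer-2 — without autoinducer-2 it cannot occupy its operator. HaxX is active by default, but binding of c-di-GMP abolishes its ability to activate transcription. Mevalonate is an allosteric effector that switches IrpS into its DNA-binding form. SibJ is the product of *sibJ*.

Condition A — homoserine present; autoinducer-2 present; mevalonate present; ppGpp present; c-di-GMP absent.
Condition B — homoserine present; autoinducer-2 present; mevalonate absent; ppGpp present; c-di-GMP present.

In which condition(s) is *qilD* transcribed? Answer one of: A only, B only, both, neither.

B only

Condition A:
Homoserine is present, so HolA is inactive.
Autoinducer-2 is present, so SovB is active.
Mevalonate is present, so IrpS is active.
With repressor SovB bound, *sibJ* is not transcribed.
So SibJ is not produced.
ppGpp is present, so BexG is inactive.
c-di-GMP is absent, so HaxX is active.
Activator HaxX is present, so *oxaX* is transcribed.
So OxaX is produced and active.
No repressor is bound and OxaX is active, so *sibN* is transcribed.
So SibN is produced and active.
With repressor SibN bound, *qilD* is not transcribed.
→ *qilD* is OFF in A.
Condition B:
Homoserine is present, so HolA is inactive.
Autoinducer-2 is present, so SovB is active.
Mevalonate is absent, so IrpS is inactive.
With repressor SovB bound, *sibJ* is not transcribed.
So SibJ is not produced.
ppGpp is present, so BexG is inactive.
c-di-GMP is present, so HaxX is inactive.
No activator is available at the *oxaX* promoter, so *oxaX* is not transcribed.
So OxaX is not produced.
Required activator OxaX is absent, so *sibN* is not transcribed.
So SibN is not produced.
With no repressor bound, *qilD* is transcribed.
→ *qilD* is ON in B.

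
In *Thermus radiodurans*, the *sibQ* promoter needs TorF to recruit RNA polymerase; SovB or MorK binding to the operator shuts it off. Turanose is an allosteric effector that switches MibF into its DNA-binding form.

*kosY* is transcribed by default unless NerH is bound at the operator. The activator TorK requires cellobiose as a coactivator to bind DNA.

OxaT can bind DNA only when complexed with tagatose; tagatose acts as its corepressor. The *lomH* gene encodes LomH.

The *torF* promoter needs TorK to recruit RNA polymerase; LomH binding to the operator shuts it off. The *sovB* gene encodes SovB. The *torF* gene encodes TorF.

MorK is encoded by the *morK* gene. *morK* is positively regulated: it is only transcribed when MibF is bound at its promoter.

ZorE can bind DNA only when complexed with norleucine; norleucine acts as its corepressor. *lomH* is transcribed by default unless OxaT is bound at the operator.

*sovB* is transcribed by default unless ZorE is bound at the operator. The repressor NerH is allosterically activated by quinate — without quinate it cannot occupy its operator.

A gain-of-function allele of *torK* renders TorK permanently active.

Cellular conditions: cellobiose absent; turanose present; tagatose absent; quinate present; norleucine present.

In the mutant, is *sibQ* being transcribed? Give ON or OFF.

OFF

Norleucine is present, so ZorE is active.
With repressor ZorE bound, *sovB* is not transcribed.
So SovB is not produced.
Tagatose is absent, so OxaT is inactive.
With no repressor bound, *lomH* is transcribed.
So LomH is produced and active.
TorK is constitutively active in this strain.
With repressor LomH bound, *torF* is not transcribed.
So TorF is not produced.
Turanose is present, so MibF is active.
No repressor is bound and MibF is active, so *morK* is transcribed.
So MorK is produced and active.
With repressor MorK bound, *sibQ* is not transcribed.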